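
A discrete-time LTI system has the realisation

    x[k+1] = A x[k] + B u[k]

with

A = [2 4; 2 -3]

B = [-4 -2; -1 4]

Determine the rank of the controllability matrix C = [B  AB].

2

AB = [[-12, 12], [-5, -16]]
Controllability matrix C = [B  AB] = [[-4, -2, -12, 12], [-1, 4, -5, -16]]
Take the 2×2 submatrix of C formed by columns 1, 2: [[-4, -2], [-1, 4]]. Its determinant is (-4)·4 - (-2)·(-1) = -16 - 2 = -18 ≠ 0.
So rank(C) ≥ 2; since C has 2 rows, rank(C) = 2.
rank(C) = 2 = n, so the pair (A, B) is completely controllable.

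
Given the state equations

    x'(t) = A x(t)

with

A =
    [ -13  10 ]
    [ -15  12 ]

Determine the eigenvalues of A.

det(sI - A) = s^2 - (tr A)s + det A, with tr A = (-13) + 12 = -1 and det A = (-13)·12 - 10·(-15) = -156 - (-150) = -6.
So p(s) = det(sI - A) = s^2 + s - 6.
Factor s^2 + s - 6: two numbers with sum -1 and product -6 are 2 and -3, so s^2 + s - 6 = (s - 2)(s + 3).
Hence p(s) = (s - 2) (s + 3), with roots -3, 2.
At least one eigenvalue has non-negative real part, so the system is not asymptotically stable.

-3, 2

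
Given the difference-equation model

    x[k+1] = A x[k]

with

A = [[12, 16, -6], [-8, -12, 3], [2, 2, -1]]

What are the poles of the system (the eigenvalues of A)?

det(zI - A) = z^3 - (tr A)z^2 + (M11 + M22 + M33)z - det A, where Mii is the 2×2 principal minor of A obtained by deleting row i and column i.
tr A = 12 + (-12) + (-1) = -1; M11 = (-12)·(-1) - 3·2 = 12 - 6 = 6; M22 = 12·(-1) - (-6)·2 = -12 - (-12) = 0; M33 = 12·(-12) - 16·(-8) = -144 - (-128) = -16; sum of minors = -10.
det A = 12·((-12)·(-1) - 3·2) - 16·((-8)·(-1) - 3·2) + (-6)·((-8)·2 - (-12)·2) = 12·6 - 16·2 + (-6)·8 = -8.
So p(z) = det(zI - A) = z^3 + z^2 - 10z + 8.
Rational-root test: any integer root divides 8. Testing small divisors, z = 1 works: p(1) = 1 + 1 + (-10) + 8 = 0, so (z - 1) is a factor.
Dividing, p(z) = (z - 1)(z^2 + 2z - 8).
Factor z^2 + 2z - 8: two numbers with sum -2 and product -8 are 2 and -4, so z^2 + 2z - 8 = (z - 2)(z + 4).
Hence p(z) = (z - 2) (z - 1) (z + 4), with roots -4, 1, 2.

-4, 1, 2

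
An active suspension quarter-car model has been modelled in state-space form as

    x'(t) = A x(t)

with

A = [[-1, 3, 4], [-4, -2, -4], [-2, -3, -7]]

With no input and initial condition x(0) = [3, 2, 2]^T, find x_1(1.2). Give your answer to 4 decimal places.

det(sI - A) = s^3 - (tr A)s^2 + (M11 + M22 + M33)s - det A, where Mii is the 2×2 principal minor of A obtained by deleting row i and column i.
tr A = (-1) + (-2) + (-7) = -10; M11 = (-2)·(-7) - (-4)·(-3) = 14 - 12 = 2; M22 = (-1)·(-7) - 4·(-2) = 7 - (-8) = 15; M33 = (-1)·(-2) - 3·(-4) = 2 - (-12) = 14; sum of minors = 31.
det A = (-1)·((-2)·(-7) - (-4)·(-3)) - 3·((-4)·(-7) - (-4)·(-2)) + 4·((-4)·(-3) - (-2)·(-2)) = (-1)·2 - 3·20 + 4·8 = -30.
So p(s) = det(sI - A) = s^3 + 10s^2 + 31s + 30.
Rational-root test: any integer root divides 30. Testing small divisors, s = -2 works: p(-2) = -8 + 40 + (-62) + 30 = 0, so (s + 2) is a factor.
Dividing, p(s) = (s + 2)(s^2 + 8s + 15).
Factor s^2 + 8s + 15: two numbers with sum -8 and product 15 are -3 and -5, so s^2 + 8s + 15 = (s + 3)(s + 5).
Hence p(s) = (s + 2) (s + 3) (s + 5), with roots -5, -3, -2.
The eigenvalues -5, -3, -2 are distinct and real, so A is diagonalisable and x(t) = e^{At} x(0) = V diag(e^{λ_i t}) V^{-1} x(0), where the columns of V are the eigenvectors.
λ = -5: A - (-5)I = [[4, 3, 4], [-4, 3, -4], [-2, -3, -2]]. v must be orthogonal to every row; (row 1) × (row 2) = [-24, 0, 24], so take v_1 = [1, 0, -1]^T.
λ = -3: A - (-3)I = [[2, 3, 4], [-4, 1, -4], [-2, -3, -4]]. v must be orthogonal to every row; (row 1) × (row 2) = [-16, -8, 14], so take v_2 = [8, 4, -7]^T.
λ = -2: A - (-2)I = [[1, 3, 4], [-4, 0, -4], [-2, -3, -5]]. v must be orthogonal to every row; (row 1) × (row 2) = [-12, -12, 12], so take v_3 = [1, 1, -1]^T.
V = [v_1 v_2 v_3] = [[1, 8, 1], [0, 4, 1], [-1, -7, -1]] has det V = -1, so V^{-1} = adj(V)/det V = [[-3, -1, -4], [1, 0, 1], [-4, 1, -4]].
Modal coordinates z(0) = V^{-1} x(0): (-3)·3 + (-1)·2 + (-4)·2 = -19; 1·3 + 0·2 + 1·2 = 5; (-4)·3 + 1·2 + (-4)·2 = -18; so z(0) = [-19, 5, -18]^T.
x_1(t) = Σ_i (v_i)_1 · z_i(0) · e^{λ_i t} (row 1 of V times the modal terms).
x_1(1.2) = 1·(-19)·e^{-5·1.2} + 8·5·e^{-3·1.2} + 1·(-18)·e^{-2·1.2} = (-19)·0.002479 + 40·0.027324 + (-18)·0.090718 = -0.5871.

-0.5871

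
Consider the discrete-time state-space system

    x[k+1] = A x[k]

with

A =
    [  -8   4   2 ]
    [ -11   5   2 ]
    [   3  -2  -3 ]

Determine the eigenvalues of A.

-3, -2, -1

det(zI - A) = z^3 - (tr A)z^2 + (M11 + M22 + M33)z - det A, where Mii is the 2×2 principal minor of A obtained by deleting row i and column i.
tr A = (-8) + 5 + (-3) = -6; M11 = 5·(-3) - 2·(-2) = -15 - (-4) = -11; M22 = (-8)·(-3) - 2·3 = 24 - 6 = 18; M33 = (-8)·5 - 4·(-11) = -40 - (-44) = 4; sum of minors = 11.
det A = (-8)·(5·(-3) - 2·(-2)) - 4·((-11)·(-3) - 2·3) + 2·((-11)·(-2) - 5·3) = (-8)·(-11) - 4·27 + 2·7 = -6.
So p(z) = det(zI - A) = z^3 + 6z^2 + 11z + 6.
Rational-root test: any integer root divides 6. Testing small divisors, z = -1 works: p(-1) = -1 + 6 + (-11) + 6 = 0, so (z + 1) is a factor.
Dividing, p(z) = (z + 1)(z^2 + 5z + 6).
Factor z^2 + 5z + 6: two numbers with sum -5 and product 6 are -2 and -3, so z^2 + 5z + 6 = (z + 2)(z + 3).
Hence p(z) = (z + 1) (z + 2) (z + 3), with roots -3, -2, -1.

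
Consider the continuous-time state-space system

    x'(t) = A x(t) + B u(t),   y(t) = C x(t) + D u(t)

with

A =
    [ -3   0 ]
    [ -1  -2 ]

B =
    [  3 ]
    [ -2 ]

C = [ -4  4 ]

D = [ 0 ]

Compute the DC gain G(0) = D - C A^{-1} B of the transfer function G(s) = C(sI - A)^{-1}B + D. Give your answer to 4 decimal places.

-10.0000

G(0) = C(-A)^{-1}B + D = -C A^{-1} B + D.
det A = 6, so A^{-1} = (1/6)·adj(A) = [[-1/3, 0], [1/6, -1/2]]
A^{-1} B = [-1, 3/2]^T
C A^{-1} B = 10
G(0) = D - C A^{-1} B = 0 - (10) = -10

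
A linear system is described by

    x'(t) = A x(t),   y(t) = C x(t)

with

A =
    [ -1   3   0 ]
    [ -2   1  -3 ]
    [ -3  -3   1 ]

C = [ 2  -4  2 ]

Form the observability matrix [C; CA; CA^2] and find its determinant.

CA = [[0, -4, 14]]
CA^2 = [[-34, -46, 26]]
Observability matrix O = [C; CA; CA^2] = [[2, -4, 2], [0, -4, 14], [-34, -46, 26]]
Expanding along the first row, det(O) = 2·((-4)·26 - 14·(-46)) - (-4)·(0·26 - 14·(-34)) + 2·(0·(-46) - (-4)·(-34)) = 2·540 - (-4)·476 + 2·(-136) = 2712
Since det(O) ≠ 0, rank(O) = 3 and the system is completely observable.

2712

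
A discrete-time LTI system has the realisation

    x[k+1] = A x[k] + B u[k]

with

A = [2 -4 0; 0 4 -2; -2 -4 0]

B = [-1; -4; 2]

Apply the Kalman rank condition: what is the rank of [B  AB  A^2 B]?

3

AB = [[14], [-20], [18]]
A^2B = [[108], [-116], [52]]
Controllability matrix C = [B  AB  A^2B] = [[-1, 14, 108], [-4, -20, -116], [2, 18, 52]]
det(C) = (-1)·((-20)·52 - (-116)·18) - 14·((-4)·52 - (-116)·2) + 108·((-4)·18 - (-20)·2) = (-1)·1048 - 14·24 + 108·(-32) = -4840 ≠ 0, so rank(C) = 3.
rank(C) = 3 = n, so the pair (A, B) is completely controllable.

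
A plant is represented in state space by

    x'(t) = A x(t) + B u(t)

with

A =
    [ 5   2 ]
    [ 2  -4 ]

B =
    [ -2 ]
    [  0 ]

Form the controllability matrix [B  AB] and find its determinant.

8

AB = [[-10], [-4]]
Controllability matrix C = [B  AB] = [[-2, -10], [0, -4]]
det(C) = (-2)·(-4) - (-10)·0 = 8 - 0 = 8
Since det(C) ≠ 0, rank(C) = 2 and the system is completely controllable.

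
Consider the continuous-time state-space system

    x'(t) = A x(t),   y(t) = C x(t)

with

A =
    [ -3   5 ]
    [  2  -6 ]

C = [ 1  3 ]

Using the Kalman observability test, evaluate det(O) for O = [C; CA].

CA = [[3, -13]]
Observability matrix O = [C; CA] = [[1, 3], [3, -13]]
det(O) = 1·(-13) - 3·3 = -13 - 9 = -22
Since det(O) ≠ 0, rank(O) = 2 and the system is completely observable.

-22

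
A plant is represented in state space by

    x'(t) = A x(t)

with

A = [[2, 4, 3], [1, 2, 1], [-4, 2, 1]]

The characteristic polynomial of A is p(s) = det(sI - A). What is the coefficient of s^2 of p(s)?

Expand det(sI - A) for the 3×3 matrix.
p(s) = s^3 - 5s^2 + 14s - 10.
(Check: constant term = det(-A) = (-1)^3 det A = -10; coefficient of s^2 = -tr A = -5.)
The coefficient of s^2 is -5.

-5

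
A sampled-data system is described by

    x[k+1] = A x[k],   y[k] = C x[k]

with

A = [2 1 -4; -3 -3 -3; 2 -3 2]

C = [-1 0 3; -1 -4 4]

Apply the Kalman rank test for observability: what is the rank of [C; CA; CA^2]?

CA = [[4, -10, 10], [18, -1, 24]]
CA^2 = [[58, 4, 34], [87, -51, -21]]
Observability matrix O = [C; CA; CA^2] = [[-1, 0, 3], [-1, -4, 4], [4, -10, 10], [18, -1, 24], [58, 4, 34], [87, -51, -21]]
Take the 3×3 submatrix of O formed by rows 1, 2, 3: [[-1, 0, 3], [-1, -4, 4], [4, -10, 10]]. Its determinant is (-1)·((-4)·10 - 4·(-10)) - 0·((-1)·10 - 4·4) + 3·((-1)·(-10) - (-4)·4) = (-1)·0 - 0·(-26) + 3·26 = 78 ≠ 0.
So rank(O) ≥ 3; since O has 3 columns, rank(O) = 3.
rank(O) = 3 = n, so the pair (A, C) is completely observable.

3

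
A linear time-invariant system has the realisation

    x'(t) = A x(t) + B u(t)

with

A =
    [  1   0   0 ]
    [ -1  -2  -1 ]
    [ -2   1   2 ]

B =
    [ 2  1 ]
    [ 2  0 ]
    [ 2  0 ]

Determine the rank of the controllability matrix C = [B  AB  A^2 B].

AB = [[2, 1], [-8, -1], [2, -2]]
A^2B = [[2, 1], [12, 3], [-8, -7]]
Controllability matrix C = [B  AB  A^2B] = [[2, 1, 2, 1, 2, 1], [2, 0, -8, -1, 12, 3], [2, 0, 2, -2, -8, -7]]
Take the 3×3 submatrix of C formed by columns 1, 2, 3: [[2, 1, 2], [2, 0, -8], [2, 0, 2]]. Its determinant is 2·(0·2 - (-8)·0) - 1·(2·2 - (-8)·2) + 2·(2·0 - 0·2) = 2·0 - 1·20 + 2·0 = -20 ≠ 0.
So rank(C) ≥ 3; since C has 3 rows, rank(C) = 3.
rank(C) = 3 = n, so the pair (A, B) is completely controllable.

3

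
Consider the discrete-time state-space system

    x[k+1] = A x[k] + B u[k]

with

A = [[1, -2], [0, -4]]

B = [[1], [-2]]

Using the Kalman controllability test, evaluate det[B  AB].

AB = [[5], [8]]
Controllability matrix C = [B  AB] = [[1, 5], [-2, 8]]
det(C) = 1·8 - 5·(-2) = 8 - (-10) = 18
Since det(C) ≠ 0, rank(C) = 2 and the system is completely controllable.

18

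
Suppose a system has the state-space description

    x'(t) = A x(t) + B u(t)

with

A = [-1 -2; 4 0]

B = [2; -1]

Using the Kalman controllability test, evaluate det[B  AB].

16

AB = [[0], [8]]
Controllability matrix C = [B  AB] = [[2, 0], [-1, 8]]
det(C) = 2·8 - 0·(-1) = 16 - 0 = 16
Since det(C) ≠ 0, rank(C) = 2 and the system is completely controllable.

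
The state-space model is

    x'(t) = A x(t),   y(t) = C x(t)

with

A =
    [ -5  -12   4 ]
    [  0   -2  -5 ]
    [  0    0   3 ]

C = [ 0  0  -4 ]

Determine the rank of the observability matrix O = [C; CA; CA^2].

1

CA = [[0, 0, -12]]
CA^2 = [[0, 0, -36]]
Observability matrix O = [C; CA; CA^2] = [[0, 0, -4], [0, 0, -12], [0, 0, -36]]
Every row of O is a scalar multiple of row 1 = [0, 0, -4] (multipliers 1, 3, 9), so the rows span a one-dimensional space.
O ≠ 0, hence rank(O) = 1.
rank(O) = 1 < n = 3, so the pair (A, C) is not completely observable.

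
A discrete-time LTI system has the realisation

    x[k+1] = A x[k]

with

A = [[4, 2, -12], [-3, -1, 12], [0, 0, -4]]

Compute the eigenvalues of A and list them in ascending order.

det(zI - A) = z^3 - (tr A)z^2 + (M11 + M22 + M33)z - det A, where Mii is the 2×2 principal minor of A obtained by deleting row i and column i.
tr A = 4 + (-1) + (-4) = -1; M11 = (-1)·(-4) - 12·0 = 4 - 0 = 4; M22 = 4·(-4) - (-12)·0 = -16 - 0 = -16; M33 = 4·(-1) - 2·(-3) = -4 - (-6) = 2; sum of minors = -10.
det A = 4·((-1)·(-4) - 12·0) - 2·((-3)·(-4) - 12·0) + (-12)·((-3)·0 - (-1)·0) = 4·4 - 2·12 + (-12)·0 = -8.
So p(z) = det(zI - A) = z^3 + z^2 - 10z + 8.
Rational-root test: any integer root divides 8. Testing small divisors, z = 1 works: p(1) = 1 + 1 + (-10) + 8 = 0, so (z - 1) is a factor.
Dividing, p(z) = (z - 1)(z^2 + 2z - 8).
Factor z^2 + 2z - 8: two numbers with sum -2 and product -8 are 2 and -4, so z^2 + 2z - 8 = (z - 2)(z + 4).
Hence p(z) = (z - 2) (z - 1) (z + 4), with roots -4, 1, 2.

-4, 1, 2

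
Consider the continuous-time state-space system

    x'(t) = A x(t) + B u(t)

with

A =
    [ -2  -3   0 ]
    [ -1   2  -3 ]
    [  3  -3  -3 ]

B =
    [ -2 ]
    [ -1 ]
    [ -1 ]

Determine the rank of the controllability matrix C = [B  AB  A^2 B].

AB = [[7], [3], [0]]
A^2B = [[-23], [-1], [12]]
Controllability matrix C = [B  AB  A^2B] = [[-2, 7, -23], [-1, 3, -1], [-1, 0, 12]]
det(C) = (-2)·(3·12 - (-1)·0) - 7·((-1)·12 - (-1)·(-1)) + (-23)·((-1)·0 - 3·(-1)) = (-2)·36 - 7·(-13) + (-23)·3 = -50 ≠ 0, so rank(C) = 3.
rank(C) = 3 = n, so the pair (A, B) is completely controllable.

3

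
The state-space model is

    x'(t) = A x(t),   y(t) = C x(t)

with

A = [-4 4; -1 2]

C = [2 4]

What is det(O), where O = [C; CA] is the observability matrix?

80

CA = [[-12, 16]]
Observability matrix O = [C; CA] = [[2, 4], [-12, 16]]
det(O) = 2·16 - 4·(-12) = 32 - (-48) = 80
Since det(O) ≠ 0, rank(O) = 2 and the system is completely observable.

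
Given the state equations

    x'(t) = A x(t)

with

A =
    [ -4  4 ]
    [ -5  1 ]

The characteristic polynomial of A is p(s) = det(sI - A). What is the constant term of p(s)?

For a 2×2 matrix, det(sI - A) = s^2 - (tr A)s + det A.
tr A = -3, det A = 16.
So p(s) = s^2 + 3s + 16.
The constant term is 16.

16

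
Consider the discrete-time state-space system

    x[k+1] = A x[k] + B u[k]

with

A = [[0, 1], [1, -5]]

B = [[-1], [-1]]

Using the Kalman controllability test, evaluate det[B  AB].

AB = [[-1], [4]]
Controllability matrix C = [B  AB] = [[-1, -1], [-1, 4]]
det(C) = (-1)·4 - (-1)·(-1) = -4 - 1 = -5
Since det(C) ≠ 0, rank(C) = 2 and the system is completely controllable.

-5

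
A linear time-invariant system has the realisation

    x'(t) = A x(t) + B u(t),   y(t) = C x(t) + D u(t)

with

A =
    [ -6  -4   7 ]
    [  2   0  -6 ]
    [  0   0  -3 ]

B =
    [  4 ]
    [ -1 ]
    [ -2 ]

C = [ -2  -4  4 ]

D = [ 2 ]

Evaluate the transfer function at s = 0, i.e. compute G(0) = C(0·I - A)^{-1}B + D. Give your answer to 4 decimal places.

G(0) = C(-A)^{-1}B + D = -C A^{-1} B + D.
det A = -24, so A^{-1} = (1/-24)·adj(A) = [[0, 1/2, -1], [-1/4, -3/4, 11/12], [0, 0, -1/3]]
A^{-1} B = [3/2, -25/12, 2/3]^T
C A^{-1} B = 8
G(0) = D - C A^{-1} B = 2 - (8) = -6

-6.0000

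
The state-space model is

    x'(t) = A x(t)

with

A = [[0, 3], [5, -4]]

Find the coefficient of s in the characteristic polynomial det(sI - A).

4

For a 2×2 matrix, det(sI - A) = s^2 - (tr A)s + det A.
tr A = -4, det A = -15.
So p(s) = s^2 + 4s - 15.
The coefficient of s is 4.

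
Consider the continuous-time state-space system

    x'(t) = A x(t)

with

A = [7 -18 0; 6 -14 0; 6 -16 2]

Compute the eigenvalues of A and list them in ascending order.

det(sI - A) = s^3 - (tr A)s^2 + (M11 + M22 + M33)s - det A, where Mii is the 2×2 principal minor of A obtained by deleting row i and column i.
tr A = 7 + (-14) + 2 = -5; M11 = (-14)·2 - 0·(-16) = -28 - 0 = -28; M22 = 7·2 - 0·6 = 14 - 0 = 14; M33 = 7·(-14) - (-18)·6 = -98 - (-108) = 10; sum of minors = -4.
det A = 7·((-14)·2 - 0·(-16)) - (-18)·(6·2 - 0·6) + 0·(6·(-16) - (-14)·6) = 7·(-28) - (-18)·12 + 0·(-12) = 20.
So p(s) = det(sI - A) = s^3 + 5s^2 - 4s - 20.
Rational-root test: any integer root divides -20. Testing small divisors, s = -2 works: p(-2) = -8 + 20 + 8 + (-20) = 0, so (s + 2) is a factor.
Dividing, p(s) = (s + 2)(s^2 + 3s - 10).
Factor s^2 + 3s - 10: two numbers with sum -3 and product -10 are 2 and -5, so s^2 + 3s - 10 = (s - 2)(s + 5).
Hence p(s) = (s - 2) (s + 2) (s + 5), with roots -5, -2, 2.
At least one eigenvalue has non-negative real part, so the system is not asymptotically stable.

-5, -2, 2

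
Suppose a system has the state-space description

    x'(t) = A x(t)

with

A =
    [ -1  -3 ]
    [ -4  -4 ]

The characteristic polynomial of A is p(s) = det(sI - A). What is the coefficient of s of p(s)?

For a 2×2 matrix, det(sI - A) = s^2 - (tr A)s + det A.
tr A = -5, det A = -8.
So p(s) = s^2 + 5s - 8.
The coefficient of s is 5.

5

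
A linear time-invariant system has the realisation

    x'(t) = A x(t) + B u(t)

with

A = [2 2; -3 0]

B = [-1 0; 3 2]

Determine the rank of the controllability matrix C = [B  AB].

AB = [[4, 4], [3, 0]]
Controllability matrix C = [B  AB] = [[-1, 0, 4, 4], [3, 2, 3, 0]]
Take the 2×2 submatrix of C formed by columns 1, 2: [[-1, 0], [3, 2]]. Its determinant is (-1)·2 - 0·3 = -2 - 0 = -2 ≠ 0.
So rank(C) ≥ 2; since C has 2 rows, rank(C) = 2.
rank(C) = 2 = n, so the pair (A, B) is completely controllable.

2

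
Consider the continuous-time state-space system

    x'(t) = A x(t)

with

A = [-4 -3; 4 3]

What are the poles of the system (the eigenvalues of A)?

-1, 0

det(sI - A) = s^2 - (tr A)s + det A, with tr A = (-4) + 3 = -1 and det A = (-4)·3 - (-3)·4 = -12 - (-12) = 0.
So p(s) = det(sI - A) = s^2 + s.
Factor s^2 + s: two numbers with sum -1 and product 0 are 0 and -1, so s^2 + s = s(s + 1).
Hence p(s) = s (s + 1), with roots -1, 0.
At least one eigenvalue has non-negative real part, so the system is not asymptotically stable.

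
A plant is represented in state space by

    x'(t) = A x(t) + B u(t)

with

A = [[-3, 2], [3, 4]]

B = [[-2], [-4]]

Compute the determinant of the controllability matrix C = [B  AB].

36

AB = [[-2], [-22]]
Controllability matrix C = [B  AB] = [[-2, -2], [-4, -22]]
det(C) = (-2)·(-22) - (-2)·(-4) = 44 - 8 = 36
Since det(C) ≠ 0, rank(C) = 2 and the system is completely controllable.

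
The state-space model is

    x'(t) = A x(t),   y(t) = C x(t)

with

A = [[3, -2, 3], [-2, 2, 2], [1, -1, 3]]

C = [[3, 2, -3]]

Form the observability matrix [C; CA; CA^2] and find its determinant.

176

CA = [[2, 1, 4]]
CA^2 = [[8, -6, 20]]
Observability matrix O = [C; CA; CA^2] = [[3, 2, -3], [2, 1, 4], [8, -6, 20]]
Expanding along the first row, det(O) = 3·(1·20 - 4·(-6)) - 2·(2·20 - 4·8) + (-3)·(2·(-6) - 1·8) = 3·44 - 2·8 + (-3)·(-20) = 176
Since det(O) ≠ 0, rank(O) = 3 and the system is completely observable.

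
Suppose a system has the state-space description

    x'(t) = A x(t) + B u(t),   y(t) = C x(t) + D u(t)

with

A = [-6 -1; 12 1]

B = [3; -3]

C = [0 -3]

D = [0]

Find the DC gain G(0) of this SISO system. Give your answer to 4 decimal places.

-9.0000

G(0) = C(-A)^{-1}B + D = -C A^{-1} B + D.
det A = 6, so A^{-1} = (1/6)·adj(A) = [[1/6, 1/6], [-2, -1]]
A^{-1} B = [0, -3]^T
C A^{-1} B = 9
G(0) = D - C A^{-1} B = 0 - (9) = -9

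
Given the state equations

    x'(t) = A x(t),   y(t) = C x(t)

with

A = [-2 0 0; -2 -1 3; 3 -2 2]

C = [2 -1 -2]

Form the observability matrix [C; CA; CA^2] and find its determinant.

17

CA = [[-8, 5, -7]]
CA^2 = [[-15, 9, 1]]
Observability matrix O = [C; CA; CA^2] = [[2, -1, -2], [-8, 5, -7], [-15, 9, 1]]
Expanding along the first row, det(O) = 2·(5·1 - (-7)·9) - (-1)·((-8)·1 - (-7)·(-15)) + (-2)·((-8)·9 - 5·(-15)) = 2·68 - (-1)·(-113) + (-2)·3 = 17
Since det(O) ≠ 0, rank(O) = 3 and the system is completely observable.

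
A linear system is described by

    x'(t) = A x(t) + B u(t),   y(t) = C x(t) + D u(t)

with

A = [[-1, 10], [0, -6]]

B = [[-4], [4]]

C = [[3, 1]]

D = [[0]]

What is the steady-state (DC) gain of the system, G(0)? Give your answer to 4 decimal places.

8.6667

G(0) = C(-A)^{-1}B + D = -C A^{-1} B + D.
det A = 6, so A^{-1} = (1/6)·adj(A) = [[-1, -5/3], [0, -1/6]]
A^{-1} B = [-8/3, -2/3]^T
C A^{-1} B = -26/3
G(0) = D - C A^{-1} B = 0 - (-26/3) = 26/3 ≈ 8.6667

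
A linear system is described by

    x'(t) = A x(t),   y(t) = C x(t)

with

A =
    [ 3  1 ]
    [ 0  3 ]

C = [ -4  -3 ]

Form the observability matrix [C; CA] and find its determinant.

16

CA = [[-12, -13]]
Observability matrix O = [C; CA] = [[-4, -3], [-12, -13]]
det(O) = (-4)·(-13) - (-3)·(-12) = 52 - 36 = 16
Since det(O) ≠ 0, rank(O) = 2 and the system is completely observable.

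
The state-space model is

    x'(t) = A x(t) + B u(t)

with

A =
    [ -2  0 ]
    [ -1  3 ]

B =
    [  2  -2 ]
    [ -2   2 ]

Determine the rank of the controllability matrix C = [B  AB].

AB = [[-4, 4], [-8, 8]]
Controllability matrix C = [B  AB] = [[2, -2, -4, 4], [-2, 2, -8, 8]]
Take the 2×2 submatrix of C formed by columns 1, 3: [[2, -4], [-2, -8]]. Its determinant is 2·(-8) - (-4)·(-2) = -16 - 8 = -24 ≠ 0.
So rank(C) ≥ 2; since C has 2 rows, rank(C) = 2.
rank(C) = 2 = n, so the pair (A, B) is completely controllable.

2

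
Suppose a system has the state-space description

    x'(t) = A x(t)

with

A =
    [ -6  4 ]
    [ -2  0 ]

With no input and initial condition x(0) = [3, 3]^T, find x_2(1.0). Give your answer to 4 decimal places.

0.4060

det(sI - A) = s^2 - (tr A)s + det A, with tr A = (-6) + 0 = -6 and det A = (-6)·0 - 4·(-2) = 0 - (-8) = 8.
So p(s) = det(sI - A) = s^2 + 6s + 8.
Factor s^2 + 6s + 8: two numbers with sum -6 and product 8 are -2 and -4, so s^2 + 6s + 8 = (s + 2)(s + 4).
Hence p(s) = (s + 2) (s + 4), with roots -4, -2.
The eigenvalues -4, -2 are distinct and real, so A is diagonalisable and x(t) = e^{At} x(0) = V diag(e^{λ_i t}) V^{-1} x(0), where the columns of V are the eigenvectors.
λ = -4: A - (-4)I = [[-2, 4], [-2, 4]]. Row 1 gives (-2)·v1 + 4·v2 = 0, so take v_1 = [2, 1]^T.
λ = -2: A - (-2)I = [[-4, 4], [-2, 2]]. Row 1 gives (-4)·v1 + 4·v2 = 0, so take v_2 = [1, 1]^T.
V = [v_1 v_2] = [[2, 1], [1, 1]] has det V = 1, so V^{-1} = adj(V)/det V = [[1, -1], [-1, 2]].
Modal coordinates z(0) = V^{-1} x(0): 1·3 + (-1)·3 = 0; (-1)·3 + 2·3 = 3; so z(0) = [0, 3]^T.
x_2(t) = Σ_i (v_i)_2 · z_i(0) · e^{λ_i t} (row 2 of V times the modal terms).
x_2(1.0) = 1·0·e^{-4·1.0} + 1·3·e^{-2·1.0} = 0·0.018316 + 3·0.135335 = 0.4060.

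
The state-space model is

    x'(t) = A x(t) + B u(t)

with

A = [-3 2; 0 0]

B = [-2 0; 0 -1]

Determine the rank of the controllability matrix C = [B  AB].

2

AB = [[6, -2], [0, 0]]
Controllability matrix C = [B  AB] = [[-2, 0, 6, -2], [0, -1, 0, 0]]
Take the 2×2 submatrix of C formed by columns 1, 2: [[-2, 0], [0, -1]]. Its determinant is (-2)·(-1) - 0·0 = 2 - 0 = 2 ≠ 0.
So rank(C) ≥ 2; since C has 2 rows, rank(C) = 2.
rank(C) = 2 = n, so the pair (A, B) is completely controllable.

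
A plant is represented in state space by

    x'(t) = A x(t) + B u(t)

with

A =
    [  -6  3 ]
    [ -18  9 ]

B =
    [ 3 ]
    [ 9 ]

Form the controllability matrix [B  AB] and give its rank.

1

AB = [[9], [27]]
Controllability matrix C = [B  AB] = [[3, 9], [9, 27]]
Every column of C is a scalar multiple of column 1 = [3, 9] (multipliers 1, 3), so the columns span a one-dimensional space.
C ≠ 0, hence rank(C) = 1.
rank(C) = 1 < n = 2, so the pair (A, B) is not completely controllable.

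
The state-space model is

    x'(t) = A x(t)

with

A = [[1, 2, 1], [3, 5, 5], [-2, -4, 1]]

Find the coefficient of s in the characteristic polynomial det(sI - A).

27

Expand det(sI - A) for the 3×3 matrix.
p(s) = s^3 - 7s^2 + 27s + 3.
(Check: constant term = det(-A) = (-1)^3 det A = 3; coefficient of s^2 = -tr A = -7.)
The coefficient of s is 27.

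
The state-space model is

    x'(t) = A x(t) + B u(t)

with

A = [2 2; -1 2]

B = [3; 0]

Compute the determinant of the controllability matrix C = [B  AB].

-9

AB = [[6], [-3]]
Controllability matrix C = [B  AB] = [[3, 6], [0, -3]]
det(C) = 3·(-3) - 6·0 = -9 - 0 = -9
Since det(C) ≠ 0, rank(C) = 2 and the system is completely controllable.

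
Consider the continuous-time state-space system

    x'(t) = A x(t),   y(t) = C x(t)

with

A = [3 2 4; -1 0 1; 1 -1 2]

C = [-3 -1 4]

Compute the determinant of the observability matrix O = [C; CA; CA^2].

-1158

CA = [[-4, -10, -5]]
CA^2 = [[-7, -3, -36]]
Observability matrix O = [C; CA; CA^2] = [[-3, -1, 4], [-4, -10, -5], [-7, -3, -36]]
Expanding along the first row, det(O) = (-3)·((-10)·(-36) - (-5)·(-3)) - (-1)·((-4)·(-36) - (-5)·(-7)) + 4·((-4)·(-3) - (-10)·(-7)) = (-3)·345 - (-1)·109 + 4·(-58) = -1158
Since det(O) ≠ 0, rank(O) = 3 and the system is completely observable.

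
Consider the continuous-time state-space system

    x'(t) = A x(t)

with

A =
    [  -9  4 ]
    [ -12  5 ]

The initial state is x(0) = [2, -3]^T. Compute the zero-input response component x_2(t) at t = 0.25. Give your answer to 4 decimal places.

det(sI - A) = s^2 - (tr A)s + det A, with tr A = (-9) + 5 = -4 and det A = (-9)·5 - 4·(-12) = -45 - (-48) = 3.
So p(s) = det(sI - A) = s^2 + 4s + 3.
Factor s^2 + 4s + 3: two numbers with sum -4 and product 3 are -1 and -3, so s^2 + 4s + 3 = (s + 1)(s + 3).
Hence p(s) = (s + 1) (s + 3), with roots -3, -1.
The eigenvalues -3, -1 are distinct and real, so A is diagonalisable and x(t) = e^{At} x(0) = V diag(e^{λ_i t}) V^{-1} x(0), where the columns of V are the eigenvectors.
λ = -3: A - (-3)I = [[-6, 4], [-12, 8]]. Row 1 gives (-6)·v1 + 4·v2 = 0, so take v_1 = [2, 3]^T.
λ = -1: A - (-1)I = [[-8, 4], [-12, 6]]. Row 1 gives (-8)·v1 + 4·v2 = 0, so take v_2 = [1, 2]^T.
V = [v_1 v_2] = [[2, 1], [3, 2]] has det V = 1, so V^{-1} = adj(V)/det V = [[2, -1], [-3, 2]].
Modal coordinates z(0) = V^{-1} x(0): 2·2 + (-1)·(-3) = 7; (-3)·2 + 2·(-3) = -12; so z(0) = [7, -12]^T.
x_2(t) = Σ_i (v_i)_2 · z_i(0) · e^{λ_i t} (row 2 of V times the modal terms).
x_2(0.25) = 3·7·e^{-3·0.25} + 2·(-12)·e^{-1·0.25} = 21·0.472367 + (-24)·0.778801 = -8.7715.

-8.7715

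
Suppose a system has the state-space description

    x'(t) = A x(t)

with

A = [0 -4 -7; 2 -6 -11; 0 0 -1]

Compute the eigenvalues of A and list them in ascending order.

-4, -2, -1

det(sI - A) = s^3 - (tr A)s^2 + (M11 + M22 + M33)s - det A, where Mii is the 2×2 principal minor of A obtained by deleting row i and column i.
tr A = 0 + (-6) + (-1) = -7; M11 = (-6)·(-1) - (-11)·0 = 6 - 0 = 6; M22 = 0·(-1) - (-7)·0 = 0 - 0 = 0; M33 = 0·(-6) - (-4)·2 = 0 - (-8) = 8; sum of minors = 14.
det A = 0·((-6)·(-1) - (-11)·0) - (-4)·(2·(-1) - (-11)·0) + (-7)·(2·0 - (-6)·0) = 0·6 - (-4)·(-2) + (-7)·0 = -8.
So p(s) = det(sI - A) = s^3 + 7s^2 + 14s + 8.
Rational-root test: any integer root divides 8. Testing small divisors, s = -1 works: p(-1) = -1 + 7 + (-14) + 8 = 0, so (s + 1) is a factor.
Dividing, p(s) = (s + 1)(s^2 + 6s + 8).
Factor s^2 + 6s + 8: two numbers with sum -6 and product 8 are -2 and -4, so s^2 + 6s + 8 = (s + 2)(s + 4).
Hence p(s) = (s + 1) (s + 2) (s + 4), with roots -4, -2, -1.
All eigenvalues have negative real part, so the system is asymptotically stable.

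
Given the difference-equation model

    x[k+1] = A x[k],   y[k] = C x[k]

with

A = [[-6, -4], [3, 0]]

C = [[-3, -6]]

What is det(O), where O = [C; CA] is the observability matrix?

CA = [[0, 12]]
Observability matrix O = [C; CA] = [[-3, -6], [0, 12]]
det(O) = (-3)·12 - (-6)·0 = -36 - 0 = -36
Since det(O) ≠ 0, rank(O) = 2 and the system is completely observable.

-36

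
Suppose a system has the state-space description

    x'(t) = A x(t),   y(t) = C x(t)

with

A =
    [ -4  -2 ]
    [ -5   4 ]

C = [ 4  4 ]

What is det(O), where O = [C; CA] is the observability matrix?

176

CA = [[-36, 8]]
Observability matrix O = [C; CA] = [[4, 4], [-36, 8]]
det(O) = 4·8 - 4·(-36) = 32 - (-144) = 176
Since det(O) ≠ 0, rank(O) = 2 and the system is completely observable.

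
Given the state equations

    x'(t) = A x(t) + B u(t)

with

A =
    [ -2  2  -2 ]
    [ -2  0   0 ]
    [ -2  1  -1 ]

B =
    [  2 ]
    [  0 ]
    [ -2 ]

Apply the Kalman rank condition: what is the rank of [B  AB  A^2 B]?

3

AB = [[0], [-4], [-2]]
A^2B = [[-4], [0], [-2]]
Controllability matrix C = [B  AB  A^2B] = [[2, 0, -4], [0, -4, 0], [-2, -2, -2]]
det(C) = 2·((-4)·(-2) - 0·(-2)) - 0·(0·(-2) - 0·(-2)) + (-4)·(0·(-2) - (-4)·(-2)) = 2·8 - 0·0 + (-4)·(-8) = 48 ≠ 0, so rank(C) = 3.
rank(C) = 3 = n, so the pair (A, B) is completely controllable.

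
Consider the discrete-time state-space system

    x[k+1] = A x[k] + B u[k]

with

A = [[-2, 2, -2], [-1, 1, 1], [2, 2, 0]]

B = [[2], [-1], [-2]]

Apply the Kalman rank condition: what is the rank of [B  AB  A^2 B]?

3

AB = [[-2], [-5], [2]]
A^2B = [[-10], [-1], [-14]]
Controllability matrix C = [B  AB  A^2B] = [[2, -2, -10], [-1, -5, -1], [-2, 2, -14]]
det(C) = 2·((-5)·(-14) - (-1)·2) - (-2)·((-1)·(-14) - (-1)·(-2)) + (-10)·((-1)·2 - (-5)·(-2)) = 2·72 - (-2)·12 + (-10)·(-12) = 288 ≠ 0, so rank(C) = 3.
rank(C) = 3 = n, so the pair (A, B) is completely controllable.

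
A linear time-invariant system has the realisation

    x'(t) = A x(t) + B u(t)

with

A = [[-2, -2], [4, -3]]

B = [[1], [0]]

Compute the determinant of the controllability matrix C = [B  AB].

AB = [[-2], [4]]
Controllability matrix C = [B  AB] = [[1, -2], [0, 4]]
det(C) = 1·4 - (-2)·0 = 4 - 0 = 4
Since det(C) ≠ 0, rank(C) = 2 and the system is completely controllable.

4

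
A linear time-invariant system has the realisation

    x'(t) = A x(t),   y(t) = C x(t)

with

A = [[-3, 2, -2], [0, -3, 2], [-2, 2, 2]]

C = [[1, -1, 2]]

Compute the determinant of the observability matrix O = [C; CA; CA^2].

260

CA = [[-7, 9, 0]]
CA^2 = [[21, -41, 32]]
Observability matrix O = [C; CA; CA^2] = [[1, -1, 2], [-7, 9, 0], [21, -41, 32]]
Expanding along the first row, det(O) = 1·(9·32 - 0·(-41)) - (-1)·((-7)·32 - 0·21) + 2·((-7)·(-41) - 9·21) = 1·288 - (-1)·(-224) + 2·98 = 260
Since det(O) ≠ 0, rank(O) = 3 and the system is completely observable.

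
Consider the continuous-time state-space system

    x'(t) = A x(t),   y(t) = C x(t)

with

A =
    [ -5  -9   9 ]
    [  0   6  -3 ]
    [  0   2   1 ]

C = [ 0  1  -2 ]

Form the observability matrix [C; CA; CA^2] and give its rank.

2

CA = [[0, 2, -5]]
CA^2 = [[0, 2, -11]]
Observability matrix O = [C; CA; CA^2] = [[0, 1, -2], [0, 2, -5], [0, 2, -11]]
Column 1 of O is identically zero, so rank(O) ≤ 2.
The 2×2 minor from rows 1, 2, columns 2, 3 is 1·(-5) - (-2)·2 = -5 - (-4) = -1 ≠ 0, so rank(O) = 2.
rank(O) = 2 < n = 3, so the pair (A, C) is not completely observable.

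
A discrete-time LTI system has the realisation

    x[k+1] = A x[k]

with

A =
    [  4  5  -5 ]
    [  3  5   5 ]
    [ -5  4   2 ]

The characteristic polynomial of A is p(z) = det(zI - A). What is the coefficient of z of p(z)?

Expand det(zI - A) for the 3×3 matrix.
p(z) = z^3 - 11z^2 - 22z + 380.
(Check: constant term = det(-A) = (-1)^3 det A = 380; coefficient of z^2 = -tr A = -11.)
The coefficient of z is -22.

-22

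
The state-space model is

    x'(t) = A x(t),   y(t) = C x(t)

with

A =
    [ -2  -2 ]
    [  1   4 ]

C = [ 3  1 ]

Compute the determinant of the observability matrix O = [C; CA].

CA = [[-5, -2]]
Observability matrix O = [C; CA] = [[3, 1], [-5, -2]]
det(O) = 3·(-2) - 1·(-5) = -6 - (-5) = -1
Since det(O) ≠ 0, rank(O) = 2 and the system is completely observable.

-1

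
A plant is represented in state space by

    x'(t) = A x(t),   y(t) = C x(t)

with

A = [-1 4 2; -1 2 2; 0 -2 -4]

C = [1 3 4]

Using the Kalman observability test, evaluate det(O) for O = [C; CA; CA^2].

CA = [[-4, 2, -8]]
CA^2 = [[2, 4, 28]]
Observability matrix O = [C; CA; CA^2] = [[1, 3, 4], [-4, 2, -8], [2, 4, 28]]
Expanding along the first row, det(O) = 1·(2·28 - (-8)·4) - 3·((-4)·28 - (-8)·2) + 4·((-4)·4 - 2·2) = 1·88 - 3·(-96) + 4·(-20) = 296
Since det(O) ≠ 0, rank(O) = 3 and the system is completely observable.

296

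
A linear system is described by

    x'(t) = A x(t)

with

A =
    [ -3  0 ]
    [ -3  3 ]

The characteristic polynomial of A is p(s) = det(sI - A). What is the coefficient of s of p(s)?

0

For a 2×2 matrix, det(sI - A) = s^2 - (tr A)s + det A.
tr A = 0, det A = -9.
So p(s) = s^2 - 9.
The coefficient of s is 0.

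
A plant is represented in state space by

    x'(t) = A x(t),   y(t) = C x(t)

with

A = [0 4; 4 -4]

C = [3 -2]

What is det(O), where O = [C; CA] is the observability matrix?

CA = [[-8, 20]]
Observability matrix O = [C; CA] = [[3, -2], [-8, 20]]
det(O) = 3·20 - (-2)·(-8) = 60 - 16 = 44
Since det(O) ≠ 0, rank(O) = 2 and the system is completely observable.

44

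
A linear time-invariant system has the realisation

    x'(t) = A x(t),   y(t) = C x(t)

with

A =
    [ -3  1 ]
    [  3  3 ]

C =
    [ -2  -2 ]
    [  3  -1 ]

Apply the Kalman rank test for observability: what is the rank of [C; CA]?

2

CA = [[0, -8], [-12, 0]]
Observability matrix O = [C; CA] = [[-2, -2], [3, -1], [0, -8], [-12, 0]]
Take the 2×2 submatrix of O formed by rows 1, 2: [[-2, -2], [3, -1]]. Its determinant is (-2)·(-1) - (-2)·3 = 2 - (-6) = 8 ≠ 0.
So rank(O) ≥ 2; since O has 2 columns, rank(O) = 2.
rank(O) = 2 = n, so the pair (A, C) is completely observable.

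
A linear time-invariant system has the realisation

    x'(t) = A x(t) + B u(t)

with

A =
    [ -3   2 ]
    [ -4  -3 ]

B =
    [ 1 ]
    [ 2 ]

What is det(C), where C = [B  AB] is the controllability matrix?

-12

AB = [[1], [-10]]
Controllability matrix C = [B  AB] = [[1, 1], [2, -10]]
det(C) = 1·(-10) - 1·2 = -10 - 2 = -12
Since det(C) ≠ 0, rank(C) = 2 and the system is completely controllable.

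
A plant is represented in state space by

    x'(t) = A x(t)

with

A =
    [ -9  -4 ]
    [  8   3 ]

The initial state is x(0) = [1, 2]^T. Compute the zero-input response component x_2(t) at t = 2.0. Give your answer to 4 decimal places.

det(sI - A) = s^2 - (tr A)s + det A, with tr A = (-9) + 3 = -6 and det A = (-9)·3 - (-4)·8 = -27 - (-32) = 5.
So p(s) = det(sI - A) = s^2 + 6s + 5.
Factor s^2 + 6s + 5: two numbers with sum -6 and product 5 are -1 and -5, so s^2 + 6s + 5 = (s + 1)(s + 5).
Hence p(s) = (s + 1) (s + 5), with roots -5, -1.
The eigenvalues -5, -1 are distinct and real, so A is diagonalisable and x(t) = e^{At} x(0) = V diag(e^{λ_i t}) V^{-1} x(0), where the columns of V are the eigenvectors.
λ = -5: A - (-5)I = [[-4, -4], [8, 8]]. Row 1 gives (-4)·v1 + (-4)·v2 = 0, so take v_1 = [-1, 1]^T.
λ = -1: A - (-1)I = [[-8, -4], [8, 4]]. Row 1 gives (-8)·v1 + (-4)·v2 = 0, so take v_2 = [-1, 2]^T.
V = [v_1 v_2] = [[-1, -1], [1, 2]] has det V = -1, so V^{-1} = adj(V)/det V = [[-2, -1], [1, 1]].
Modal coordinates z(0) = V^{-1} x(0): (-2)·1 + (-1)·2 = -4; 1·1 + 1·2 = 3; so z(0) = [-4, 3]^T.
x_2(t) = Σ_i (v_i)_2 · z_i(0) · e^{λ_i t} (row 2 of V times the modal terms).
x_2(2.0) = 1·(-4)·e^{-5·2.0} + 2·3·e^{-1·2.0} = (-4)·0.000045 + 6·0.135335 = 0.8118.

0.8118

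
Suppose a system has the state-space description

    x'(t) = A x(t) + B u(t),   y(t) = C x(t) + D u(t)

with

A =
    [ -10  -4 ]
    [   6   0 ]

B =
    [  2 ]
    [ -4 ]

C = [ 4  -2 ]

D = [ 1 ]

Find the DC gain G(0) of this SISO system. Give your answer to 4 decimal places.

6.0000

G(0) = C(-A)^{-1}B + D = -C A^{-1} B + D.
det A = 24, so A^{-1} = (1/24)·adj(A) = [[0, 1/6], [-1/4, -5/12]]
A^{-1} B = [-2/3, 7/6]^T
C A^{-1} B = -5
G(0) = D - C A^{-1} B = 1 - (-5) = 6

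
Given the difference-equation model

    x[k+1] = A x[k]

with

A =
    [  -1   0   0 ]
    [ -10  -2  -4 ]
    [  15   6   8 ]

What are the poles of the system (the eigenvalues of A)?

-1, 2, 4

det(zI - A) = z^3 - (tr A)z^2 + (M11 + M22 + M33)z - det A, where Mii is the 2×2 principal minor of A obtained by deleting row i and column i.
tr A = (-1) + (-2) + 8 = 5; M11 = (-2)·8 - (-4)·6 = -16 - (-24) = 8; M22 = (-1)·8 - 0·15 = -8 - 0 = -8; M33 = (-1)·(-2) - 0·(-10) = 2 - 0 = 2; sum of minors = 2.
det A = (-1)·((-2)·8 - (-4)·6) - 0·((-10)·8 - (-4)·15) + 0·((-10)·6 - (-2)·15) = (-1)·8 - 0·(-20) + 0·(-30) = -8.
So p(z) = det(zI - A) = z^3 - 5z^2 + 2z + 8.
Rational-root test: any integer root divides 8. Testing small divisors, z = -1 works: p(-1) = -1 + (-5) + (-2) + 8 = 0, so (z + 1) is a factor.
Dividing, p(z) = (z + 1)(z^2 - 6z + 8).
Factor z^2 - 6z + 8: two numbers with sum 6 and product 8 are 4 and 2, so z^2 - 6z + 8 = (z - 4)(z - 2).
Hence p(z) = (z - 4) (z - 2) (z + 1), with roots -1, 2, 4.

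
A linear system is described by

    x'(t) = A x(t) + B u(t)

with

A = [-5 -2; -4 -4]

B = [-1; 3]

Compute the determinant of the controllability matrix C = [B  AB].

11

AB = [[-1], [-8]]
Controllability matrix C = [B  AB] = [[-1, -1], [3, -8]]
det(C) = (-1)·(-8) - (-1)·3 = 8 - (-3) = 11
Since det(C) ≠ 0, rank(C) = 2 and the system is completely controllable.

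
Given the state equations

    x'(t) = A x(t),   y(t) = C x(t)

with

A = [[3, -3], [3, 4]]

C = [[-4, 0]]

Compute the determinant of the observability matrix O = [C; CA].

-48

CA = [[-12, 12]]
Observability matrix O = [C; CA] = [[-4, 0], [-12, 12]]
det(O) = (-4)·12 - 0·(-12) = -48 - 0 = -48
Since det(O) ≠ 0, rank(O) = 2 and the system is completely observable.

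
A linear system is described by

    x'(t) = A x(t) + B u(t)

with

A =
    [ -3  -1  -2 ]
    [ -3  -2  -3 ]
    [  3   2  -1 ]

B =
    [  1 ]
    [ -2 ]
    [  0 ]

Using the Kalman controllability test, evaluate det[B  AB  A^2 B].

12

AB = [[-1], [1], [-1]]
A^2B = [[4], [4], [0]]
Controllability matrix C = [B  AB  A^2B] = [[1, -1, 4], [-2, 1, 4], [0, -1, 0]]
Expanding along the first row, det(C) = 1·(1·0 - 4·(-1)) - (-1)·((-2)·0 - 4·0) + 4·((-2)·(-1) - 1·0) = 1·4 - (-1)·0 + 4·2 = 12
Since det(C) ≠ 0, rank(C) = 3 and the system is completely controllable.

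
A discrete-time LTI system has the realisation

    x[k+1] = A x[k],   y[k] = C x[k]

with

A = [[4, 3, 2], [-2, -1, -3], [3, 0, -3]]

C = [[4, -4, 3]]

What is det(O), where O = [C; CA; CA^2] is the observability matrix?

-10611

CA = [[33, 16, 11]]
CA^2 = [[133, 83, -15]]
Observability matrix O = [C; CA; CA^2] = [[4, -4, 3], [33, 16, 11], [133, 83, -15]]
Expanding along the first row, det(O) = 4·(16·(-15) - 11·83) - (-4)·(33·(-15) - 11·133) + 3·(33·83 - 16·133) = 4·(-1153) - (-4)·(-1958) + 3·611 = -10611
Since det(O) ≠ 0, rank(O) = 3 and the system is completely observable.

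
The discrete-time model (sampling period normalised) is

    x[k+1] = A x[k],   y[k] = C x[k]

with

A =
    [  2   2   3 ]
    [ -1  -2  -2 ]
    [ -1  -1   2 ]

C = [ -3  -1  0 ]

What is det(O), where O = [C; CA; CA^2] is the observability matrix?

-245

CA = [[-5, -4, -7]]
CA^2 = [[1, 5, -21]]
Observability matrix O = [C; CA; CA^2] = [[-3, -1, 0], [-5, -4, -7], [1, 5, -21]]
Expanding along the first row, det(O) = (-3)·((-4)·(-21) - (-7)·5) - (-1)·((-5)·(-21) - (-7)·1) + 0·((-5)·5 - (-4)·1) = (-3)·119 - (-1)·112 + 0·(-21) = -245
Since det(O) ≠ 0, rank(O) = 3 and the system is completely observable.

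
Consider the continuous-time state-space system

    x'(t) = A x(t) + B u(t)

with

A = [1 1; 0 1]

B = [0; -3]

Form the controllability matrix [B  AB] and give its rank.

2

AB = [[-3], [-3]]
Controllability matrix C = [B  AB] = [[0, -3], [-3, -3]]
det(C) = 0·(-3) - (-3)·(-3) = 0 - 9 = -9 ≠ 0, so rank(C) = 2.
rank(C) = 2 = n, so the pair (A, B) is completely controllable.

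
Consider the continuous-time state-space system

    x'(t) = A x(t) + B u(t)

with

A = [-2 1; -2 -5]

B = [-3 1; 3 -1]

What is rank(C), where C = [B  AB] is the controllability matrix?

1

AB = [[9, -3], [-9, 3]]
Controllability matrix C = [B  AB] = [[-3, 1, 9, -3], [3, -1, -9, 3]]
Every column of C is a scalar multiple of column 1 = [-3, 3] (multipliers 1, -1/3, -3, 1), so the columns span a one-dimensional space.
C ≠ 0, hence rank(C) = 1.
rank(C) = 1 < n = 2, so the pair (A, B) is not completely controllable.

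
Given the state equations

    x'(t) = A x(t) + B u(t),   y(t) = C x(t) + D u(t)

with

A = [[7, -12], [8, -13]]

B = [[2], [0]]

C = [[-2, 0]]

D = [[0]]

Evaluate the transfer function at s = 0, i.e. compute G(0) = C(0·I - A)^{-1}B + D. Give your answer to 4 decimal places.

G(0) = C(-A)^{-1}B + D = -C A^{-1} B + D.
det A = 5, so A^{-1} = (1/5)·adj(A) = [[-13/5, 12/5], [-8/5, 7/5]]
A^{-1} B = [-26/5, -16/5]^T
C A^{-1} B = 52/5
G(0) = D - C A^{-1} B = 0 - (52/5) = -52/5 ≈ -10.4000

-10.4000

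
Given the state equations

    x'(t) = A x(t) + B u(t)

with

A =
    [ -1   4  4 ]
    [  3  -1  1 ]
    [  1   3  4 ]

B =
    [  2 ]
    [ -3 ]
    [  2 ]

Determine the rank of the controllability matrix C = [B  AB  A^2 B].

AB = [[-6], [11], [1]]
A^2B = [[54], [-28], [31]]
Controllability matrix C = [B  AB  A^2B] = [[2, -6, 54], [-3, 11, -28], [2, 1, 31]]
det(C) = 2·(11·31 - (-28)·1) - (-6)·((-3)·31 - (-28)·2) + 54·((-3)·1 - 11·2) = 2·369 - (-6)·(-37) + 54·(-25) = -834 ≠ 0, so rank(C) = 3.
rank(C) = 3 = n, so the pair (A, B) is completely controllable.

3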